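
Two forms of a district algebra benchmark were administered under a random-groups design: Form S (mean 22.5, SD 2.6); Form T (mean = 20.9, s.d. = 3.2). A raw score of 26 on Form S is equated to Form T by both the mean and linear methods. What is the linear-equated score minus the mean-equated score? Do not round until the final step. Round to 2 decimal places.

0.81

Mean-equated: 26 + (20.9 − 22.5) = 24.40
Linear-equated: (3.2/2.6)(26 − 22.5) + 20.9 = 25.208
Difference = 25.208 − 24.40 = 0.81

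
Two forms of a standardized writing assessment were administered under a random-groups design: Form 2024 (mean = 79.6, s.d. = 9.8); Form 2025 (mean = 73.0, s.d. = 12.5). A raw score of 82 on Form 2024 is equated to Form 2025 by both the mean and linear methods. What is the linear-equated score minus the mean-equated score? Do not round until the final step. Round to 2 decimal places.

0.66

Mean-equated: 82 + (73.0 − 79.6) = 75.40
Linear-equated: (12.5/9.8)(82 − 79.6) + 73.0 = 76.061
Difference = 76.061 − 75.40 = 0.66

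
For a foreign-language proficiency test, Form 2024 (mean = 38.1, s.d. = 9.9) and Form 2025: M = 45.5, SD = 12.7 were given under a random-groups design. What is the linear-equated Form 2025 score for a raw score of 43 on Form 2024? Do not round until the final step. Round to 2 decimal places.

51.79

Linear equating: y = (SD_Y/SD_X)(x − M_X) + M_Y
y = (12.7/9.9)(43 − 38.1) + 45.5
y = 1.282828 × 4.9 + 45.5 = 6.2859 + 45.5 = 51.79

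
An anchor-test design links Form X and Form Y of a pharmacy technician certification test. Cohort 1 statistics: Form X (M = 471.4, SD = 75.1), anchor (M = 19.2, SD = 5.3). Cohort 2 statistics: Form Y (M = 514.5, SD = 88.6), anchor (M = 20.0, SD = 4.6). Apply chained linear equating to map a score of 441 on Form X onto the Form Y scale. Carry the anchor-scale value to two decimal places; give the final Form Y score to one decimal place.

457.7

Form X → anchor (Cohort 1): v = (5.3/75.1)(441 − 471.4) + 19.2 = 17.05
anchor → Form Y (Cohort 2): y = (88.6/4.6)(17.05 − 20.0) + 514.5 = 457.7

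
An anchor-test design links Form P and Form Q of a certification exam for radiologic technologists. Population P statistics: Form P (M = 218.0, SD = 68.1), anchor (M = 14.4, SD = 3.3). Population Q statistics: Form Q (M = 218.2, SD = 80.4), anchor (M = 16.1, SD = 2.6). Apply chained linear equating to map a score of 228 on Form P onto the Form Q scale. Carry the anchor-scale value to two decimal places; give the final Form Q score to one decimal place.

Form P → anchor (Population P): v = (3.3/68.1)(228 − 218.0) + 14.4 = 14.88
anchor → Form Q (Population Q): y = (80.4/2.6)(14.88 − 16.1) + 218.2 = 180.5

180.5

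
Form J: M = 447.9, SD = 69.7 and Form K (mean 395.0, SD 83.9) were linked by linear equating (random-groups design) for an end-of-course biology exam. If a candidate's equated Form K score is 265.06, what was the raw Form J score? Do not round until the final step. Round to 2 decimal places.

339.95

Invert y = (SD_Y/SD_X)(x − M_X) + M_Y:
x = (SD_X/SD_Y)(y − M_Y) + M_X = (69.7/83.9)(265.06 − 395.0) + 447.9
x = 0.830751 × -129.940 + 447.9 = 339.95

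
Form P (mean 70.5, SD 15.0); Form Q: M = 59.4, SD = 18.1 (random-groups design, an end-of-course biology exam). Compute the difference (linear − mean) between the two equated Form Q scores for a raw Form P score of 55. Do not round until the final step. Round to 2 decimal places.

-3.20

Mean-equated: 55 + (59.4 − 70.5) = 43.90
Linear-equated: (18.1/15.0)(55 − 70.5) + 59.4 = 40.697
Difference = 40.697 − 43.90 = -3.20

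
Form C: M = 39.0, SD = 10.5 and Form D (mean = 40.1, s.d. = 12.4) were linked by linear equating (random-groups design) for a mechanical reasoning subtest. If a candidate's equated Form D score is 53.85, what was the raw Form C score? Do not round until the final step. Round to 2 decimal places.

50.64

Invert y = (SD_Y/SD_X)(x − M_X) + M_Y:
x = (SD_X/SD_Y)(y − M_Y) + M_X = (10.5/12.4)(53.85 − 40.1) + 39.0
x = 0.846774 × 13.750 + 39.0 = 50.64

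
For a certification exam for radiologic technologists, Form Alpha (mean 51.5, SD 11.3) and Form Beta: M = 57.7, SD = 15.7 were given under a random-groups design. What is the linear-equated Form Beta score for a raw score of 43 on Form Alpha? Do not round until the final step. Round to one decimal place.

45.9

Linear equating: y = (SD_Y/SD_X)(x − M_X) + M_Y
y = (15.7/11.3)(43 − 51.5) + 57.7
y = 1.389381 × -8.5 + 57.7 = -11.8097 + 57.7 = 45.9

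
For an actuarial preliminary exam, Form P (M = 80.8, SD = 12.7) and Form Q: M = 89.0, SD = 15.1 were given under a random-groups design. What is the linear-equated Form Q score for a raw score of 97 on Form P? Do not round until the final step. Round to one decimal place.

108.3

Linear equating: y = (SD_Y/SD_X)(x − M_X) + M_Y
y = (15.1/12.7)(97 − 80.8) + 89.0
y = 1.188976 × 16.2 + 89.0 = 19.2614 + 89.0 = 108.3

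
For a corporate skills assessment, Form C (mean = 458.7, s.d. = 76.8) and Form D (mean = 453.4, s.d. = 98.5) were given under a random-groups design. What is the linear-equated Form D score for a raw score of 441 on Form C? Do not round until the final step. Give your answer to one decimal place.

430.7

Linear equating: y = (SD_Y/SD_X)(x − M_X) + M_Y
y = (98.5/76.8)(441 − 458.7) + 453.4
y = 1.282552 × -17.7 + 453.4 = -22.7012 + 453.4 = 430.7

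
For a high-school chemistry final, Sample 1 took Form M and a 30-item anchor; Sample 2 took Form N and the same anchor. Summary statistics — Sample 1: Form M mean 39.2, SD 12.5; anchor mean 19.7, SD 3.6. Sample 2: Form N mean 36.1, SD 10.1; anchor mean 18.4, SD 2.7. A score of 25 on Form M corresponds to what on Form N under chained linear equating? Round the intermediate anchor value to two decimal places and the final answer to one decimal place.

Form M → anchor (Sample 1): v = (3.6/12.5)(25 − 39.2) + 19.7 = 15.61
anchor → Form N (Sample 2): y = (10.1/2.7)(15.61 − 18.4) + 36.1 = 25.7

25.7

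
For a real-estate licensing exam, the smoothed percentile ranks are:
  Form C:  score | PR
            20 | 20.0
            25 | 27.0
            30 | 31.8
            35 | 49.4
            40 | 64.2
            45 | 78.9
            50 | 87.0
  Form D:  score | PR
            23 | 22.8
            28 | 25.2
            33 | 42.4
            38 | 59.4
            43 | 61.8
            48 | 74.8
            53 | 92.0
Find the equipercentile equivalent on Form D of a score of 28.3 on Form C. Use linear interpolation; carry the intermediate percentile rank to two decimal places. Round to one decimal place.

29.4

PR of 28.3 on Form C: 27.0 + (28.3 − 25)/(30 − 25) × (31.8 − 27.0) = 30.17
On Form D, PR 30.17 falls between score 28 (PR 25.2) and 33 (PR 42.4).
Interpolate: 28 + (30.17 − 25.2)/(42.4 − 25.2) × (33 − 28) = 29.4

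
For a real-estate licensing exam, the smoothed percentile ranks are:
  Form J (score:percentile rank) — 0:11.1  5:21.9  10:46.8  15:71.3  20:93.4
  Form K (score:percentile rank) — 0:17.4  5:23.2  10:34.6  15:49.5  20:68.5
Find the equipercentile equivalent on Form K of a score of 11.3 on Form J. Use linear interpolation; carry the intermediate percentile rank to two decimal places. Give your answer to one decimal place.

PR of 11.3 on Form J: 46.8 + (11.3 − 10)/(15 − 10) × (71.3 − 46.8) = 53.17
On Form K, PR 53.17 falls between score 15 (PR 49.5) and 20 (PR 68.5).
Interpolate: 15 + (53.17 − 49.5)/(68.5 − 49.5) × (20 − 15) = 16.0

16.0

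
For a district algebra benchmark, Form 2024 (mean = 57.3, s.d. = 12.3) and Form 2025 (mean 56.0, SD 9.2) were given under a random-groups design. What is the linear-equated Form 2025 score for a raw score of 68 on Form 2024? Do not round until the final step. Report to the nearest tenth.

64.0

Linear equating: y = (SD_Y/SD_X)(x − M_X) + M_Y
y = (9.2/12.3)(68 − 57.3) + 56.0
y = 0.747967 × 10.7 + 56.0 = 8.0033 + 56.0 = 64.0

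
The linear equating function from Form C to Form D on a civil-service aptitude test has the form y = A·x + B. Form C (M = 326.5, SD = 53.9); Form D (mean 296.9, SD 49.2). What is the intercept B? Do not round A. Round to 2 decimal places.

A = SD_Y / SD_X = 49.2 / 53.9 = 0.912801
B = M_Y − A·M_X = 296.9 − 0.912801 × 326.5 = -1.13

-1.13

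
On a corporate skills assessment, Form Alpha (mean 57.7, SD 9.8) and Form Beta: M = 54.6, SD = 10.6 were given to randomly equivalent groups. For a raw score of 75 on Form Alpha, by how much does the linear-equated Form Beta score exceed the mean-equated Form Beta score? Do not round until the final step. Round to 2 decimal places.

1.41

Mean-equated: 75 + (54.6 − 57.7) = 71.90
Linear-equated: (10.6/9.8)(75 − 57.7) + 54.6 = 73.312
Difference = 73.312 − 71.90 = 1.41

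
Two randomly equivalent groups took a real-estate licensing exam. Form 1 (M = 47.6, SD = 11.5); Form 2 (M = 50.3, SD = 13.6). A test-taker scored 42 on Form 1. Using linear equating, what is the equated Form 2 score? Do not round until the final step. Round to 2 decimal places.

Linear equating: y = (SD_Y/SD_X)(x − M_X) + M_Y
y = (13.6/11.5)(42 − 47.6) + 50.3
y = 1.182609 × -5.6 + 50.3 = -6.6226 + 50.3 = 43.68

43.68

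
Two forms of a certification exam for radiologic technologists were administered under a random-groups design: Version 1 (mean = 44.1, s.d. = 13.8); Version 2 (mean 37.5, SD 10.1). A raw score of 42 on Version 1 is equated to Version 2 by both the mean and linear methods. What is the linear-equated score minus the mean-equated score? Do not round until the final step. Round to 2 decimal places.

0.56

Mean-equated: 42 + (37.5 − 44.1) = 35.40
Linear-equated: (10.1/13.8)(42 − 44.1) + 37.5 = 35.963
Difference = 35.963 − 35.40 = 0.56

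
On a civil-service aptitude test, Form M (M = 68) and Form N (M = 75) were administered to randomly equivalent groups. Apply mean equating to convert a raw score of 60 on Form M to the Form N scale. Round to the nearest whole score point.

67

Mean equating: y = x + (M_Y − M_X) = 60 + (75 − 68) = 67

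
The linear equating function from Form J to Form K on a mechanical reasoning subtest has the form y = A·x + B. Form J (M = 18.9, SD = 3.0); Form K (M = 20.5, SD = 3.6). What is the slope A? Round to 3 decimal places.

A = SD_Y / SD_X = 3.6 / 3.0 = 1.200

1.200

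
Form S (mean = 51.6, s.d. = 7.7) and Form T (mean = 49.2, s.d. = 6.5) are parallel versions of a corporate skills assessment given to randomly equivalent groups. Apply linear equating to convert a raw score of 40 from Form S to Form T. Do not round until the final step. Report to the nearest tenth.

Linear equating: y = (SD_Y/SD_X)(x − M_X) + M_Y
y = (6.5/7.7)(40 − 51.6) + 49.2
y = 0.844156 × -11.6 + 49.2 = -9.7922 + 49.2 = 39.4

39.4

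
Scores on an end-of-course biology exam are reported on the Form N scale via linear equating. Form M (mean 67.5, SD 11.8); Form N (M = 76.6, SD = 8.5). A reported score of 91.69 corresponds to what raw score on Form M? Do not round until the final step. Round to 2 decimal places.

88.45

Invert y = (SD_Y/SD_X)(x − M_X) + M_Y:
x = (SD_X/SD_Y)(y − M_Y) + M_X = (11.8/8.5)(91.69 − 76.6) + 67.5
x = 1.388235 × 15.090 + 67.5 = 88.45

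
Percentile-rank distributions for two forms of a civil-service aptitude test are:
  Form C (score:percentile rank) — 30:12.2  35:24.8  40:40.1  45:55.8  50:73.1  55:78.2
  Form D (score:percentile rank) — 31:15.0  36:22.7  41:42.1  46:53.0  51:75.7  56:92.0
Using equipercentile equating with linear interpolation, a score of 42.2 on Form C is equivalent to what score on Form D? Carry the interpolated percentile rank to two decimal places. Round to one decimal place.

43.3

PR of 42.2 on Form C: 40.1 + (42.2 − 40)/(45 − 40) × (55.8 − 40.1) = 47.01
On Form D, PR 47.01 falls between score 41 (PR 42.1) and 46 (PR 53.0).
Interpolate: 41 + (47.01 − 42.1)/(53.0 − 42.1) × (46 − 41) = 43.3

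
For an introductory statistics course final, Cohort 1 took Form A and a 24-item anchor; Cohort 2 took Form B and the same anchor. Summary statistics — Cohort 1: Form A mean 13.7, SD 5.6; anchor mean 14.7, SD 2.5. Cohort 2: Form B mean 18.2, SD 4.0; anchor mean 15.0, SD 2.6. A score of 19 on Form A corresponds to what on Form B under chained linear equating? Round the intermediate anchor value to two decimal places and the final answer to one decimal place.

Form A → anchor (Cohort 1): v = (2.5/5.6)(19 − 13.7) + 14.7 = 17.07
anchor → Form B (Cohort 2): y = (4.0/2.6)(17.07 − 15.0) + 18.2 = 21.4

21.4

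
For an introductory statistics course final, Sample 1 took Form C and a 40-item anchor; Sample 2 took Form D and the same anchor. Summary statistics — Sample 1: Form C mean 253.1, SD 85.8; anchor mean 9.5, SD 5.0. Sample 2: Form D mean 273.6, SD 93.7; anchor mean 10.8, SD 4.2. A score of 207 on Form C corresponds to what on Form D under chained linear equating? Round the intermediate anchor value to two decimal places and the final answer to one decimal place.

184.6

Form C → anchor (Sample 1): v = (5.0/85.8)(207 − 253.1) + 9.5 = 6.81
anchor → Form D (Sample 2): y = (93.7/4.2)(6.81 − 10.8) + 273.6 = 184.6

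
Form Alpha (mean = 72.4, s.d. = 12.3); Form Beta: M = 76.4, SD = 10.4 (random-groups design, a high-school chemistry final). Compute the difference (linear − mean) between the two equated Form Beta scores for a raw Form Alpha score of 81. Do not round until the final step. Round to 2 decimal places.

Mean-equated: 81 + (76.4 − 72.4) = 85.00
Linear-equated: (10.4/12.3)(81 − 72.4) + 76.4 = 83.672
Difference = 83.672 − 85.00 = -1.33

-1.33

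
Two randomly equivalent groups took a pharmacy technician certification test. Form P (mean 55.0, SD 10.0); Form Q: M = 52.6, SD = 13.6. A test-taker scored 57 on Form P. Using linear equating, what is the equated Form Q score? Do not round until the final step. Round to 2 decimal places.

55.32

Linear equating: y = (SD_Y/SD_X)(x − M_X) + M_Y
y = (13.6/10.0)(57 − 55.0) + 52.6
y = 1.360000 × 2.0 + 52.6 = 2.7200 + 52.6 = 55.32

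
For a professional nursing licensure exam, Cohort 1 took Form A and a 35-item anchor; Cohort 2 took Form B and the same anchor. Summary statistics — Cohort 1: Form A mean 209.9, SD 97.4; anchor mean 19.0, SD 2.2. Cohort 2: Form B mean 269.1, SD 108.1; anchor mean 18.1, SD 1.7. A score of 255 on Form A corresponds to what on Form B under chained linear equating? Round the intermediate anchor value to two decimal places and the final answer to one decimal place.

Form A → anchor (Cohort 1): v = (2.2/97.4)(255 − 209.9) + 19.0 = 20.02
anchor → Form B (Cohort 2): y = (108.1/1.7)(20.02 − 18.1) + 269.1 = 391.2

391.2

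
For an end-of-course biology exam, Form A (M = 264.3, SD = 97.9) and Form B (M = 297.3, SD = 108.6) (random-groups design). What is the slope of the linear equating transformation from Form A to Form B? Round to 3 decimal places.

1.109

A = SD_Y / SD_X = 108.6 / 97.9 = 1.109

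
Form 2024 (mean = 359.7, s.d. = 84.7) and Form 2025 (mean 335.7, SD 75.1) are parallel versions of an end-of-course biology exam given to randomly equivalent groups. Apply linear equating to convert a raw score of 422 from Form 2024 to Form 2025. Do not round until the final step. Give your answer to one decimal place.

Linear equating: y = (SD_Y/SD_X)(x − M_X) + M_Y
y = (75.1/84.7)(422 − 359.7) + 335.7
y = 0.886659 × 62.3 + 335.7 = 55.2388 + 335.7 = 390.9

390.9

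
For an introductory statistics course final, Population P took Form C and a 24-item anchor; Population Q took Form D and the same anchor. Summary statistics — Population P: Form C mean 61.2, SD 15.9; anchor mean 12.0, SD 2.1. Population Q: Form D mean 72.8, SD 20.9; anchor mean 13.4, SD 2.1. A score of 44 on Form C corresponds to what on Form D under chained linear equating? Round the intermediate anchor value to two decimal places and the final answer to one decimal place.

36.3

Form C → anchor (Population P): v = (2.1/15.9)(44 − 61.2) + 12.0 = 9.73
anchor → Form D (Population Q): y = (20.9/2.1)(9.73 − 13.4) + 72.8 = 36.3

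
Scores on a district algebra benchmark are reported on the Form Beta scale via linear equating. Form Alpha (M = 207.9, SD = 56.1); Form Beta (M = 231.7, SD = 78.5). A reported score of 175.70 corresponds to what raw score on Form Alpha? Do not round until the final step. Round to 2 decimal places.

167.88

Invert y = (SD_Y/SD_X)(x − M_X) + M_Y:
x = (SD_X/SD_Y)(y − M_Y) + M_X = (56.1/78.5)(175.70 − 231.7) + 207.9
x = 0.714650 × -56.000 + 207.9 = 167.88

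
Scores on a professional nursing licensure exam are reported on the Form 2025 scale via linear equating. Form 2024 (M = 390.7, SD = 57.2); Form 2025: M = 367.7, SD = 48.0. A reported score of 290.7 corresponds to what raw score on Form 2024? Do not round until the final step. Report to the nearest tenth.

Invert y = (SD_Y/SD_X)(x − M_X) + M_Y:
x = (SD_X/SD_Y)(y − M_Y) + M_X = (57.2/48.0)(290.7 − 367.7) + 390.7
x = 1.191667 × -77.000 + 390.7 = 298.9

298.9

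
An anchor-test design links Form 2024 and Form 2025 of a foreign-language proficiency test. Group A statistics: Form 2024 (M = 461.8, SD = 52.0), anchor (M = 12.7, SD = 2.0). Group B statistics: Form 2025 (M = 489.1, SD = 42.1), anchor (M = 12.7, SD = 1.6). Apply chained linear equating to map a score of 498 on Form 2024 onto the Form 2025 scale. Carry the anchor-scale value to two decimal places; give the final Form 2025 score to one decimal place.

Form 2024 → anchor (Group A): v = (2.0/52.0)(498 − 461.8) + 12.7 = 14.09
anchor → Form 2025 (Group B): y = (42.1/1.6)(14.09 − 12.7) + 489.1 = 525.7

525.7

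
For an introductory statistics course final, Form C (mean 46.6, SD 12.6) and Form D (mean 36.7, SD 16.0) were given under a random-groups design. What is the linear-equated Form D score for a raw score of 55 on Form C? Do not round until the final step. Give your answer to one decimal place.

Linear equating: y = (SD_Y/SD_X)(x − M_X) + M_Y
y = (16.0/12.6)(55 − 46.6) + 36.7
y = 1.269841 × 8.4 + 36.7 = 10.6667 + 36.7 = 47.4

47.4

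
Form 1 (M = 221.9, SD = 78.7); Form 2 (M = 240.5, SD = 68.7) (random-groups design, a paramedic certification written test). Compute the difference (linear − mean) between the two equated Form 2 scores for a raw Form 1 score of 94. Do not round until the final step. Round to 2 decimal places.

Mean-equated: 94 + (240.5 − 221.9) = 112.60
Linear-equated: (68.7/78.7)(94 − 221.9) + 240.5 = 128.852
Difference = 128.852 − 112.60 = 16.25

16.25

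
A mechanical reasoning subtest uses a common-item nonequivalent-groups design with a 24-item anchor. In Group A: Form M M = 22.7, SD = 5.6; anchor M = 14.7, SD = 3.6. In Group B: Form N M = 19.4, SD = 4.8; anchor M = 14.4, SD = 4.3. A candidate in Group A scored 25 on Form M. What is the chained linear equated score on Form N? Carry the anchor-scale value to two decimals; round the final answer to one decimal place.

Form M → anchor (Group A): v = (3.6/5.6)(25 − 22.7) + 14.7 = 16.18
anchor → Form N (Group B): y = (4.8/4.3)(16.18 − 14.4) + 19.4 = 21.4

21.4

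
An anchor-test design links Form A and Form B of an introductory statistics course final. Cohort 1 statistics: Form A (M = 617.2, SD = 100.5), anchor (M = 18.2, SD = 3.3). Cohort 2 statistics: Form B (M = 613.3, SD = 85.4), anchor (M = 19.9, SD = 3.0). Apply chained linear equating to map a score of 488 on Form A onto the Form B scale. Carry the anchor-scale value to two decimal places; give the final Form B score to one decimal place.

444.2

Form A → anchor (Cohort 1): v = (3.3/100.5)(488 − 617.2) + 18.2 = 13.96
anchor → Form B (Cohort 2): y = (85.4/3.0)(13.96 − 19.9) + 613.3 = 444.2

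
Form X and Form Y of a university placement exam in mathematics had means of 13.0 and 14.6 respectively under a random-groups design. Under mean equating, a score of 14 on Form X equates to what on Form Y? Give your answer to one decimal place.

15.6

Mean equating: y = x + (M_Y − M_X) = 14 + (14.6 − 13.0) = 15.6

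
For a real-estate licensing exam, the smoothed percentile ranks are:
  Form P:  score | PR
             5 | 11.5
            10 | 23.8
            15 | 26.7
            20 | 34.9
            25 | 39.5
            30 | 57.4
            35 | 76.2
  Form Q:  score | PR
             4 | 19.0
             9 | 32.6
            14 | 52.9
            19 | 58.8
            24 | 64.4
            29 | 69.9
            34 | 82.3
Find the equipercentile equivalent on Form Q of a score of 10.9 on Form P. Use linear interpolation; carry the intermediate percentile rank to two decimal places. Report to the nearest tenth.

6.0

PR of 10.9 on Form P: 23.8 + (10.9 − 10)/(15 − 10) × (26.7 − 23.8) = 24.32
On Form Q, PR 24.32 falls between score 4 (PR 19.0) and 9 (PR 32.6).
Interpolate: 4 + (24.32 − 19.0)/(32.6 − 19.0) × (9 − 4) = 6.0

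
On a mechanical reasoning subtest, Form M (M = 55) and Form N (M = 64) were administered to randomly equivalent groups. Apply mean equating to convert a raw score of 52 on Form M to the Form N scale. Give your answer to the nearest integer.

Mean equating: y = x + (M_Y − M_X) = 52 + (64 − 55) = 61

61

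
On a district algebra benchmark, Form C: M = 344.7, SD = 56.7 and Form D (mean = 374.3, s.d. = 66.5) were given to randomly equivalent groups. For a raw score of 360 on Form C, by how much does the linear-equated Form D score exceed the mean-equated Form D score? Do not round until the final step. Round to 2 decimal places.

Mean-equated: 360 + (374.3 − 344.7) = 389.60
Linear-equated: (66.5/56.7)(360 − 344.7) + 374.3 = 392.244
Difference = 392.244 − 389.60 = 2.64

2.64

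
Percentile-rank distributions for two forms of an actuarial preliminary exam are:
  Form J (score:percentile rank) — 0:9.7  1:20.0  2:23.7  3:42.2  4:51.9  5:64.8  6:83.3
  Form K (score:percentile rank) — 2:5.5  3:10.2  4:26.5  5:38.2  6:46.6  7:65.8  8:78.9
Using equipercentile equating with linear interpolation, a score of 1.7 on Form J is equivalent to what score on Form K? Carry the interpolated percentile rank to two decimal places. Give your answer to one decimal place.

PR of 1.7 on Form J: 20.0 + (1.7 − 1)/(2 − 1) × (23.7 − 20.0) = 22.59
On Form K, PR 22.59 falls between score 3 (PR 10.2) and 4 (PR 26.5).
Interpolate: 3 + (22.59 − 10.2)/(26.5 − 10.2) × (4 − 3) = 3.8

3.8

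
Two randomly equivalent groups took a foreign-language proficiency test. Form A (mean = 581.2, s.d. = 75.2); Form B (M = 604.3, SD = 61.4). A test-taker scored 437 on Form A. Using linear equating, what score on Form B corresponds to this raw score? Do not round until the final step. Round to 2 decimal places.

486.56

Linear equating: y = (SD_Y/SD_X)(x − M_X) + M_Y
y = (61.4/75.2)(437 − 581.2) + 604.3
y = 0.816489 × -144.2 + 604.3 = -117.7378 + 604.3 = 486.56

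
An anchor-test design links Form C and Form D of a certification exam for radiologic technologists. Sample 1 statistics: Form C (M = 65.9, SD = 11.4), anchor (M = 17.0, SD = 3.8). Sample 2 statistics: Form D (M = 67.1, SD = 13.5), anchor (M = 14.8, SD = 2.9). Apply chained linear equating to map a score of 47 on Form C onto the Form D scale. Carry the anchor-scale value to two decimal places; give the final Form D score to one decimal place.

48.0

Form C → anchor (Sample 1): v = (3.8/11.4)(47 − 65.9) + 17.0 = 10.70
anchor → Form D (Sample 2): y = (13.5/2.9)(10.70 − 14.8) + 67.1 = 48.0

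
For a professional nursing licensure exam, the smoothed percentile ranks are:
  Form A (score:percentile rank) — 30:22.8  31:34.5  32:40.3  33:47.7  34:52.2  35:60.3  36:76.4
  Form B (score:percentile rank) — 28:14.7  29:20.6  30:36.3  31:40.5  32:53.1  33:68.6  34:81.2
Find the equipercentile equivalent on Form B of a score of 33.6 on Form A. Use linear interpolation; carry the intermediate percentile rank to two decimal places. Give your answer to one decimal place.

31.8

PR of 33.6 on Form A: 47.7 + (33.6 − 33)/(34 − 33) × (52.2 − 47.7) = 50.40
On Form B, PR 50.40 falls between score 31 (PR 40.5) and 32 (PR 53.1).
Interpolate: 31 + (50.40 − 40.5)/(53.1 − 40.5) × (32 − 31) = 31.8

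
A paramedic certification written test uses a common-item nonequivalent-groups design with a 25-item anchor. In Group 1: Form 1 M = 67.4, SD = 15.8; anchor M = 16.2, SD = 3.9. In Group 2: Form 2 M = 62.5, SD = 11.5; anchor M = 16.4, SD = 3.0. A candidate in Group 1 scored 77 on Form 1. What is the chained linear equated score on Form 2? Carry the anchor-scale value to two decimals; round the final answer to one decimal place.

70.8

Form 1 → anchor (Group 1): v = (3.9/15.8)(77 − 67.4) + 16.2 = 18.57
anchor → Form 2 (Group 2): y = (11.5/3.0)(18.57 − 16.4) + 62.5 = 70.8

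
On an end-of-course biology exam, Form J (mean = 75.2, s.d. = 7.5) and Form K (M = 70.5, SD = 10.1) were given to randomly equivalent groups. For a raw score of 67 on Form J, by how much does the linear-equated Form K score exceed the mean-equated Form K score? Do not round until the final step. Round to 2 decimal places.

Mean-equated: 67 + (70.5 − 75.2) = 62.30
Linear-equated: (10.1/7.5)(67 − 75.2) + 70.5 = 59.457
Difference = 59.457 − 62.30 = -2.84

-2.84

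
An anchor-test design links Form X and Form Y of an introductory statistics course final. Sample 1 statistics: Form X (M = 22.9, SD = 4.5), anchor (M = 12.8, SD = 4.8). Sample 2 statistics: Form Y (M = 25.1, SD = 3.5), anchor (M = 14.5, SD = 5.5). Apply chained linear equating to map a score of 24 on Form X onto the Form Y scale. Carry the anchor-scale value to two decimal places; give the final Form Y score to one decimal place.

24.8

Form X → anchor (Sample 1): v = (4.8/4.5)(24 − 22.9) + 12.8 = 13.97
anchor → Form Y (Sample 2): y = (3.5/5.5)(13.97 − 14.5) + 25.1 = 24.8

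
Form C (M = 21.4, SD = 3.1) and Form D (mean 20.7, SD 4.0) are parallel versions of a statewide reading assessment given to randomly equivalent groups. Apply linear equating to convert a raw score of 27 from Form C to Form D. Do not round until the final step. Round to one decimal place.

Linear equating: y = (SD_Y/SD_X)(x − M_X) + M_Y
y = (4.0/3.1)(27 − 21.4) + 20.7
y = 1.290323 × 5.6 + 20.7 = 7.2258 + 20.7 = 27.9

27.9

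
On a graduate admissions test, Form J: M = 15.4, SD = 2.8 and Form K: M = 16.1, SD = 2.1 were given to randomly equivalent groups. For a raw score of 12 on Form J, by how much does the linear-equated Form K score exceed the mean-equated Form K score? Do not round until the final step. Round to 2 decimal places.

Mean-equated: 12 + (16.1 − 15.4) = 12.70
Linear-equated: (2.1/2.8)(12 − 15.4) + 16.1 = 13.550
Difference = 13.550 − 12.70 = 0.85

0.85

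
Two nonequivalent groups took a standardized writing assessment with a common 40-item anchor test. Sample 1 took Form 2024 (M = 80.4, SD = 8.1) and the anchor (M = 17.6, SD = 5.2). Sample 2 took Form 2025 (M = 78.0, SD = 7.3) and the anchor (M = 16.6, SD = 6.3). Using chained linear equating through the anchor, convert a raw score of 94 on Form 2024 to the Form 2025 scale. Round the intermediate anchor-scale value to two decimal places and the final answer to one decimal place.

89.3

Form 2024 → anchor (Sample 1): v = (5.2/8.1)(94 − 80.4) + 17.6 = 26.33
anchor → Form 2025 (Sample 2): y = (7.3/6.3)(26.33 − 16.6) + 78.0 = 89.3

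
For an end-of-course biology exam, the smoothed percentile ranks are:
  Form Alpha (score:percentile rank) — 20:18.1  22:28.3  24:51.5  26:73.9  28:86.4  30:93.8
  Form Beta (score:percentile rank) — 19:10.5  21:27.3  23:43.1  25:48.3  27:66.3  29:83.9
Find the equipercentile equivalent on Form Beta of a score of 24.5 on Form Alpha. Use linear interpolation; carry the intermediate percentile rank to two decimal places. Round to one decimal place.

26.0

PR of 24.5 on Form Alpha: 51.5 + (24.5 − 24)/(26 − 24) × (73.9 − 51.5) = 57.10
On Form Beta, PR 57.10 falls between score 25 (PR 48.3) and 27 (PR 66.3).
Interpolate: 25 + (57.10 − 48.3)/(66.3 − 48.3) × (27 − 25) = 26.0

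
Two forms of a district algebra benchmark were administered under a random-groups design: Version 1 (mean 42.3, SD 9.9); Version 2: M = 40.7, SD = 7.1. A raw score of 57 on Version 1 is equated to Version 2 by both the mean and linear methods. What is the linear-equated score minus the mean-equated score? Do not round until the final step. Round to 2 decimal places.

-4.16

Mean-equated: 57 + (40.7 − 42.3) = 55.40
Linear-equated: (7.1/9.9)(57 − 42.3) + 40.7 = 51.242
Difference = 51.242 − 55.40 = -4.16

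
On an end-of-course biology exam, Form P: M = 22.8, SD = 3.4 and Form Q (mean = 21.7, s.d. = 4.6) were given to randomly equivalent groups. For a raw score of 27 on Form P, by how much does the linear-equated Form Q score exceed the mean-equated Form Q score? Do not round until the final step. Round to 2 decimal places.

1.48

Mean-equated: 27 + (21.7 − 22.8) = 25.90
Linear-equated: (4.6/3.4)(27 − 22.8) + 21.7 = 27.382
Difference = 27.382 − 25.90 = 1.48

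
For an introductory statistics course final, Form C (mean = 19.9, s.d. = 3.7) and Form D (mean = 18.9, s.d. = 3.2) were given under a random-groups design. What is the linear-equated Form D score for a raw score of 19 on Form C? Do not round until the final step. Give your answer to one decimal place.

18.1

Linear equating: y = (SD_Y/SD_X)(x − M_X) + M_Y
y = (3.2/3.7)(19 − 19.9) + 18.9
y = 0.864865 × -0.9 + 18.9 = -0.7784 + 18.9 = 18.1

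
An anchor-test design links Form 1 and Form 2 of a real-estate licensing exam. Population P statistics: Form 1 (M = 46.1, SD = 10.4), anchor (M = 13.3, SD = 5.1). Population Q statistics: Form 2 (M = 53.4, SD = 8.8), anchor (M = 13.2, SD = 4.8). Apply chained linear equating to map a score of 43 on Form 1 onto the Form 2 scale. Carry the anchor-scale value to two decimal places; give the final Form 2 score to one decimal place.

Form 1 → anchor (Population P): v = (5.1/10.4)(43 − 46.1) + 13.3 = 11.78
anchor → Form 2 (Population Q): y = (8.8/4.8)(11.78 − 13.2) + 53.4 = 50.8

50.8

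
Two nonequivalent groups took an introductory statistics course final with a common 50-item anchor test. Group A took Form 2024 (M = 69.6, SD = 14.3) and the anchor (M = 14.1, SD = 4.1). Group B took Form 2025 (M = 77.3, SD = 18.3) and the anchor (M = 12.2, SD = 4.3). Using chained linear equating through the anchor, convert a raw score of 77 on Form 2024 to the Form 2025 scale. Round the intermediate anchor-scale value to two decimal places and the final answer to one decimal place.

Form 2024 → anchor (Group A): v = (4.1/14.3)(77 − 69.6) + 14.1 = 16.22
anchor → Form 2025 (Group B): y = (18.3/4.3)(16.22 − 12.2) + 77.3 = 94.4

94.4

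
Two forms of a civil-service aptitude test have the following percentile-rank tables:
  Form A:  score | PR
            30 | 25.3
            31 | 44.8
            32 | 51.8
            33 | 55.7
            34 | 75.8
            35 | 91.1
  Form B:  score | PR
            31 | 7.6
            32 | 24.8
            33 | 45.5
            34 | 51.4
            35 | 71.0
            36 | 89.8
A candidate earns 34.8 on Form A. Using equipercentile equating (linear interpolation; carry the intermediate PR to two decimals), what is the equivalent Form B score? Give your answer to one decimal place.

PR of 34.8 on Form A: 75.8 + (34.8 − 34)/(35 − 34) × (91.1 − 75.8) = 88.04
On Form B, PR 88.04 falls between score 35 (PR 71.0) and 36 (PR 89.8).
Interpolate: 35 + (88.04 − 71.0)/(89.8 − 71.0) × (36 − 35) = 35.9

35.9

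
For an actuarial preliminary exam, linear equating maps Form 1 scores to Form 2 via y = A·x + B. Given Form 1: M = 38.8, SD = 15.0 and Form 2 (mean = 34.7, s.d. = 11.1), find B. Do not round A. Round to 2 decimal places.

A = SD_Y / SD_X = 11.1 / 15.0 = 0.740000
B = M_Y − A·M_X = 34.7 − 0.740000 × 38.8 = 5.99

5.99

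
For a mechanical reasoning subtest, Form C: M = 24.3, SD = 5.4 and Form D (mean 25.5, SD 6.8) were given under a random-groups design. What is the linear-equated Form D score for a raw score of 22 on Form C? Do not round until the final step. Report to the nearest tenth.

Linear equating: y = (SD_Y/SD_X)(x − M_X) + M_Y
y = (6.8/5.4)(22 − 24.3) + 25.5
y = 1.259259 × -2.3 + 25.5 = -2.8963 + 25.5 = 22.6

22.6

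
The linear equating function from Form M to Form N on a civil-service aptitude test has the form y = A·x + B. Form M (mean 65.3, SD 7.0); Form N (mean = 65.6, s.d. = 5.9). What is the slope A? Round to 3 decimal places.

A = SD_Y / SD_X = 5.9 / 7.0 = 0.843

0.843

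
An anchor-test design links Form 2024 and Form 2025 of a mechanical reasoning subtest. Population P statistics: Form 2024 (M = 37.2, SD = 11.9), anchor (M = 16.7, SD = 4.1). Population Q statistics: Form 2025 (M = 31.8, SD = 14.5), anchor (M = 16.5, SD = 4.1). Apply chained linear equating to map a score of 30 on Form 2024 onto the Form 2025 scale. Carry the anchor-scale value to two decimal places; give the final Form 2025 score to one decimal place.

Form 2024 → anchor (Population P): v = (4.1/11.9)(30 − 37.2) + 16.7 = 14.22
anchor → Form 2025 (Population Q): y = (14.5/4.1)(14.22 − 16.5) + 31.8 = 23.7

23.7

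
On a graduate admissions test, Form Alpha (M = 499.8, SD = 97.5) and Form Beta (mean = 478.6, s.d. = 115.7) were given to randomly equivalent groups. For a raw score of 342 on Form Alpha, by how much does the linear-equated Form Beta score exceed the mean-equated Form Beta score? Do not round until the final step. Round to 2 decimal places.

Mean-equated: 342 + (478.6 − 499.8) = 320.80
Linear-equated: (115.7/97.5)(342 − 499.8) + 478.6 = 291.344
Difference = 291.344 − 320.80 = -29.46

-29.46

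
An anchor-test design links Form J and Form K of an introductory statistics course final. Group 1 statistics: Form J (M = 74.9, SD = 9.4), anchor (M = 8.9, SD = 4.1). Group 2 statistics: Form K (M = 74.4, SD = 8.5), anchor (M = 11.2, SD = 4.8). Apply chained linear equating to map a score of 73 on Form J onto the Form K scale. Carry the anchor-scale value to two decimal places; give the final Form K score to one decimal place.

Form J → anchor (Group 1): v = (4.1/9.4)(73 − 74.9) + 8.9 = 8.07
anchor → Form K (Group 2): y = (8.5/4.8)(8.07 − 11.2) + 74.4 = 68.9

68.9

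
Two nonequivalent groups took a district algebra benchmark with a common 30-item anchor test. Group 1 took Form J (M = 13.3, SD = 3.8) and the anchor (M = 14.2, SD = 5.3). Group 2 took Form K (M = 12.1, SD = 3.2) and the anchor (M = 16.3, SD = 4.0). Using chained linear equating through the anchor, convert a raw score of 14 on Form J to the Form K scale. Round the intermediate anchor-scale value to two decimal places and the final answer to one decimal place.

Form J → anchor (Group 1): v = (5.3/3.8)(14 − 13.3) + 14.2 = 15.18
anchor → Form K (Group 2): y = (3.2/4.0)(15.18 − 16.3) + 12.1 = 11.2

11.2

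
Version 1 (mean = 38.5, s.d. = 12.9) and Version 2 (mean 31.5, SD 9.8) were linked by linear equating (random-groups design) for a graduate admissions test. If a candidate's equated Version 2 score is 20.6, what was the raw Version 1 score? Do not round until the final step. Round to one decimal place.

24.2

Invert y = (SD_Y/SD_X)(x − M_X) + M_Y:
x = (SD_X/SD_Y)(y − M_Y) + M_X = (12.9/9.8)(20.6 − 31.5) + 38.5
x = 1.316327 × -10.900 + 38.5 = 24.2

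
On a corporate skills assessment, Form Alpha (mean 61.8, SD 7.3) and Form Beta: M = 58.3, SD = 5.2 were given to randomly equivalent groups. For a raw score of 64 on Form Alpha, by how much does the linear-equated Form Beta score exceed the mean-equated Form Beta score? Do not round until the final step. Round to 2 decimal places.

-0.63

Mean-equated: 64 + (58.3 − 61.8) = 60.50
Linear-equated: (5.2/7.3)(64 − 61.8) + 58.3 = 59.867
Difference = 59.867 − 60.50 = -0.63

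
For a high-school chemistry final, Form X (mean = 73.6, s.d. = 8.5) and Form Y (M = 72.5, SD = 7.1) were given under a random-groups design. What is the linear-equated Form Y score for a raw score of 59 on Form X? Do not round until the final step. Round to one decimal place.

60.3

Linear equating: y = (SD_Y/SD_X)(x − M_X) + M_Y
y = (7.1/8.5)(59 − 73.6) + 72.5
y = 0.835294 × -14.6 + 72.5 = -12.1953 + 72.5 = 60.3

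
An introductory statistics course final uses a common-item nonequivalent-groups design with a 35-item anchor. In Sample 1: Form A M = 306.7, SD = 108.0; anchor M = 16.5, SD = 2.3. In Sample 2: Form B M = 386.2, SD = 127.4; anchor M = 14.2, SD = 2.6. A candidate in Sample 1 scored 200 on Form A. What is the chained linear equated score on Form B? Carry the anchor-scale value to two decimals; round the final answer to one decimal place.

Form A → anchor (Sample 1): v = (2.3/108.0)(200 − 306.7) + 16.5 = 14.23
anchor → Form B (Sample 2): y = (127.4/2.6)(14.23 − 14.2) + 386.2 = 387.7

387.7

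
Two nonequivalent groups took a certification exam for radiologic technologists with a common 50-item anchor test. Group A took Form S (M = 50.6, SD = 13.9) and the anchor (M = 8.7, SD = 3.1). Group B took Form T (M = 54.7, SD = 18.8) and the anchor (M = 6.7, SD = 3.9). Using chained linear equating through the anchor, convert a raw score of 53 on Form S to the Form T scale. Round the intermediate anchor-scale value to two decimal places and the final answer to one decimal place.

Form S → anchor (Group A): v = (3.1/13.9)(53 − 50.6) + 8.7 = 9.24
anchor → Form T (Group B): y = (18.8/3.9)(9.24 − 6.7) + 54.7 = 66.9

66.9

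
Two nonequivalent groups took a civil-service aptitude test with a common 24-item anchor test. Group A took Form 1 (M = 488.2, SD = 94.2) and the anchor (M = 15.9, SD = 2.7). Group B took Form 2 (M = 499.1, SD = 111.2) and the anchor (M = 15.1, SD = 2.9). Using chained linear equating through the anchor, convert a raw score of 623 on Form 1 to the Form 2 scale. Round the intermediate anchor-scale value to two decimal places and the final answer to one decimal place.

677.8

Form 1 → anchor (Group A): v = (2.7/94.2)(623 − 488.2) + 15.9 = 19.76
anchor → Form 2 (Group B): y = (111.2/2.9)(19.76 − 15.1) + 499.1 = 677.8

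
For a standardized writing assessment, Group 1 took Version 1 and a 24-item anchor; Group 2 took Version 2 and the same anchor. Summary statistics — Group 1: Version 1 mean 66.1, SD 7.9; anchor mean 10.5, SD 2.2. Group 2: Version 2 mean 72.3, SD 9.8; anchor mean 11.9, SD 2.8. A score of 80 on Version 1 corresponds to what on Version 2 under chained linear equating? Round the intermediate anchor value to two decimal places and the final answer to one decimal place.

80.9

Version 1 → anchor (Group 1): v = (2.2/7.9)(80 − 66.1) + 10.5 = 14.37
anchor → Version 2 (Group 2): y = (9.8/2.8)(14.37 − 11.9) + 72.3 = 80.9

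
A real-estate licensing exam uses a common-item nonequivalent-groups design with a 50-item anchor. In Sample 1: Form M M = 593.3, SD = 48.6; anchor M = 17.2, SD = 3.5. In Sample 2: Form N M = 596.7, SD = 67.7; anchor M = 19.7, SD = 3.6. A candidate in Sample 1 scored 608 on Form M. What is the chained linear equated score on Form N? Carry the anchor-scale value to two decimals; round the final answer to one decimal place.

Form M → anchor (Sample 1): v = (3.5/48.6)(608 − 593.3) + 17.2 = 18.26
anchor → Form N (Sample 2): y = (67.7/3.6)(18.26 − 19.7) + 596.7 = 569.6

569.6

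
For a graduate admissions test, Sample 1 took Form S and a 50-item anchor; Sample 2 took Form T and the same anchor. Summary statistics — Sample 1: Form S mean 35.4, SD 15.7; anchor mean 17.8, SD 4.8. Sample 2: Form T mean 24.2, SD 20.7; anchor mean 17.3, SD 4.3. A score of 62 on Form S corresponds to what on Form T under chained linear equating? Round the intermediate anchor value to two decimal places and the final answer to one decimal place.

65.7

Form S → anchor (Sample 1): v = (4.8/15.7)(62 − 35.4) + 17.8 = 25.93
anchor → Form T (Sample 2): y = (20.7/4.3)(25.93 − 17.3) + 24.2 = 65.7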